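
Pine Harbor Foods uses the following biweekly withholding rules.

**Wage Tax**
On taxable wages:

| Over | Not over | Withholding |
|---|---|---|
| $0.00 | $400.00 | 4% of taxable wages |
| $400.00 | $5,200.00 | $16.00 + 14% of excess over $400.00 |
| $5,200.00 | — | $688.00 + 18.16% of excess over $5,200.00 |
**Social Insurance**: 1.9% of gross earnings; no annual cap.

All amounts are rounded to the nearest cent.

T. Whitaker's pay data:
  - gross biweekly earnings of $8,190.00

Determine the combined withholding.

$1,386.59

Wage Tax: taxable = $8,190.00
  $688.00 + 18.16% × ($8,190.00 − $5,200.00) = $688.00 + 18.16% × $2,990.00 = $1,230.98
Social Insurance: 1.9% × $8,190.00 = $155.61
Total: $1,230.98 + $155.61 = $1,386.59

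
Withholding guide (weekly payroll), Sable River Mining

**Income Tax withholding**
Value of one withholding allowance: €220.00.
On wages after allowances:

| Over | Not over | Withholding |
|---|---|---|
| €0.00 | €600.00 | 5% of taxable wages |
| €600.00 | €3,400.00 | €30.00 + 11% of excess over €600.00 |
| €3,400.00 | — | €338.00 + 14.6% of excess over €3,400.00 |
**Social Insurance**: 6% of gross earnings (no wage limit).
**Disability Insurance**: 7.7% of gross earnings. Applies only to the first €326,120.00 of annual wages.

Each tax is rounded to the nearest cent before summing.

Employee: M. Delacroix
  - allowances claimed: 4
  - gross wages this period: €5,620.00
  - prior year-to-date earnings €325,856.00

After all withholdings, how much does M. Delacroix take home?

Income Tax: taxable = €5,620.00 − 4×€220.00 = €4,740.00
  €338.00 + 14.6% × (€4,740.00 − €3,400.00) = €338.00 + 14.6% × €1,340.00 = €533.64
Social Insurance: 6% × €5,620.00 = €337.20
Disability Insurance: cap €326,120.00 − YTD €325,856.00 = €264.00 subject; 7.7% × €264.00 = €20.33
Total withheld: €533.64 + €337.20 + €20.33 = €891.17
Net pay: €5,620.00 − €891.17 = €4,728.83

€4,728.83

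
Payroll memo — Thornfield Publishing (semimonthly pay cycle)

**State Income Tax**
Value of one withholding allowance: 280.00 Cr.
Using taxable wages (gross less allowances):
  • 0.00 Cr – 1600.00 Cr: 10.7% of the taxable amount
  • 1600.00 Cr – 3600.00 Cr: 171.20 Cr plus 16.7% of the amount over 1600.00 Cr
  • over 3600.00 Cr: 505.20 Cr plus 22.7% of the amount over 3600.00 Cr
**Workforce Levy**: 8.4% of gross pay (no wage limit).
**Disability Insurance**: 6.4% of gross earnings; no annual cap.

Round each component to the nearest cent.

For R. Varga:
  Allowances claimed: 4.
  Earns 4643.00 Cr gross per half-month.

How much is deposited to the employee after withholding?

3463.50 Cr

State Income Tax: taxable = 4643.00 Cr − 4×280.00 Cr = 3523.00 Cr
  171.20 Cr + 16.7% × (3523.00 Cr − 1600.00 Cr) = 171.20 Cr + 16.7% × 1923.00 Cr = 492.34 Cr
Workforce Levy: 8.4% × 4643.00 Cr = 390.01 Cr
Disability Insurance: 6.4% × 4643.00 Cr = 297.15 Cr
Total withheld: 492.34 Cr + 390.01 Cr + 297.15 Cr = 1179.50 Cr
Net pay: 4643.00 Cr − 1179.50 Cr = 3463.50 Cr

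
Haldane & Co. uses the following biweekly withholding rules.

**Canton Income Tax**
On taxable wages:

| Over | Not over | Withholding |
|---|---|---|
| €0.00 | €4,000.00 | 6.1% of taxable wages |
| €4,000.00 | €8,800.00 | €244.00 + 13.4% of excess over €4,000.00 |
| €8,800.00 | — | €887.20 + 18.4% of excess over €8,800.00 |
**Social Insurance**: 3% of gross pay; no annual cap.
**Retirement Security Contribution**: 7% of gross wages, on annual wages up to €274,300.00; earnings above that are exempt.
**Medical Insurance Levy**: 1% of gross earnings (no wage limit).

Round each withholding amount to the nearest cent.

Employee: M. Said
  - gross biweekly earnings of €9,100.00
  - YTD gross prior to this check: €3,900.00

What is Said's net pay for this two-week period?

Canton Income Tax: taxable = €9,100.00
  €887.20 + 18.4% × (€9,100.00 − €8,800.00) = €887.20 + 18.4% × €300.00 = €942.40
Social Insurance: 3% × €9,100.00 = €273.00
Retirement Security Contribution: 7% × €9,100.00 = €637.00
Medical Insurance Levy: 1% × €9,100.00 = €91.00
Total withheld: €942.40 + €273.00 + €637.00 + €91.00 = €1,943.40
Net pay: €9,100.00 − €1,943.40 = €7,156.60

€7,156.60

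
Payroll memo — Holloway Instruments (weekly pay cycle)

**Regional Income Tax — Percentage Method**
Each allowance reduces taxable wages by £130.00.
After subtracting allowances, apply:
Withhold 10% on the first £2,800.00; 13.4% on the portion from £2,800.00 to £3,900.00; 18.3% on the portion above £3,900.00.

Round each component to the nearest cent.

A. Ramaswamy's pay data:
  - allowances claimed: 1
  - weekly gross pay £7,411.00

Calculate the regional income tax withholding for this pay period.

£1,046.12

Regional Income Tax: taxable = £7,411.00 − 1×£130.00 = £7,281.00
  £427.40 + 18.3% × (£7,281.00 − £3,900.00) = £427.40 + 18.3% × £3,381.00 = £1,046.12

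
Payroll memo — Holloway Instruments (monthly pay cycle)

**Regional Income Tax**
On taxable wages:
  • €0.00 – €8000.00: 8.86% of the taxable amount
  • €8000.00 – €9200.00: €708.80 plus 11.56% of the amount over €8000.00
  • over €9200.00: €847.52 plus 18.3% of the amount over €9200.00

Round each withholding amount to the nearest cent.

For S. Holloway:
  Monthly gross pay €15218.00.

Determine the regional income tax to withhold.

€1948.81

Regional Income Tax: taxable = €15218.00
  €847.52 + 18.3% × (€15218.00 − €9200.00) = €847.52 + 18.3% × €6018.00 = €1948.81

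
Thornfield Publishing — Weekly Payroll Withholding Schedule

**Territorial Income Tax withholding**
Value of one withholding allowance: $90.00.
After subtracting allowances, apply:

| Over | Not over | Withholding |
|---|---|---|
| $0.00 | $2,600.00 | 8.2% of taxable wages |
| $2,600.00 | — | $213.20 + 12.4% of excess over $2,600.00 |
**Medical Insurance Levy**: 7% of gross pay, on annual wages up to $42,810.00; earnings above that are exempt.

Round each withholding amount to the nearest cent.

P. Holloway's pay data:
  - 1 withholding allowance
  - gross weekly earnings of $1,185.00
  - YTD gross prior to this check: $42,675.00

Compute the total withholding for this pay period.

Territorial Income Tax: taxable = $1,185.00 − 1×$90.00 = $1,095.00
  8.2% × $1,095.00 = $89.79
Medical Insurance Levy: cap $42,810.00 − YTD $42,675.00 = $135.00 subject; 7% × $135.00 = $9.45
Total: $89.79 + $9.45 = $99.24

$99.24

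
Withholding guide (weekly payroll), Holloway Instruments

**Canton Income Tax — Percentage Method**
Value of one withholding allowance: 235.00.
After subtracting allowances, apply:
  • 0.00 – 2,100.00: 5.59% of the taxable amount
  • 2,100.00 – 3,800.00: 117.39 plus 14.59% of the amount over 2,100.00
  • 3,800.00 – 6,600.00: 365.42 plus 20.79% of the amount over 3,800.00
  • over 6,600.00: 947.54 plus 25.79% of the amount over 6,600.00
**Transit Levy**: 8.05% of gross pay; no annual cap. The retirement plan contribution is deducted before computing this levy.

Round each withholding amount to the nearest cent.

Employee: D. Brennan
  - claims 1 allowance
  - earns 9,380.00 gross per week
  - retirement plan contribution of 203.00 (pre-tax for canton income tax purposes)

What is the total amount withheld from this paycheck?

2,290.29

Canton Income Tax: taxable = 9,380.00 − 203.00 − 1×235.00 = 8,942.00
  947.54 + 25.79% × (8,942.00 − 6,600.00) = 947.54 + 25.79% × 2,342.00 = 1,551.54
Transit Levy: 8.05% × 9,177.00 = 738.75
Total: 1,551.54 + 738.75 = 2,290.29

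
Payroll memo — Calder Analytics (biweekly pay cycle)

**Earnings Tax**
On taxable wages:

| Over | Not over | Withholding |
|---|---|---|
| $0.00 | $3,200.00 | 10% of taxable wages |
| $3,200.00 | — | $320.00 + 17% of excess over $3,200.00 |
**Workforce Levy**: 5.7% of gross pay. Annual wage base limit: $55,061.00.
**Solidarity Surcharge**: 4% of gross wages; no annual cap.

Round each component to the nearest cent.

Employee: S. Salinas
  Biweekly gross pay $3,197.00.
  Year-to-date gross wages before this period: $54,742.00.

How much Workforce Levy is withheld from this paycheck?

$18.18

Workforce Levy: cap $55,061.00 − YTD $54,742.00 = $319.00 subject; 5.7% × $319.00 = $18.18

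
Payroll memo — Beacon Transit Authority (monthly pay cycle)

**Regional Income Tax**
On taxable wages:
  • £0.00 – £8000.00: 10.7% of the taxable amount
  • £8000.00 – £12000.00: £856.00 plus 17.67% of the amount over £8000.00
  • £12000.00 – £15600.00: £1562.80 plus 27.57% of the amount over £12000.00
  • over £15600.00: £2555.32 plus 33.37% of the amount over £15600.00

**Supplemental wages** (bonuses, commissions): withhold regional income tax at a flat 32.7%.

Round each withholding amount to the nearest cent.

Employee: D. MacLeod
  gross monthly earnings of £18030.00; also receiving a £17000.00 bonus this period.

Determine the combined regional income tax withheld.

£8925.21

Regional Income Tax: taxable = £18030.00
  £2555.32 + 33.37% × (£18030.00 − £15600.00) = £2555.32 + 33.37% × £2430.00 = £3366.21
Supplemental (32.7% flat on bonus): 32.7% × £17000.00 = £5559.00
Total regional income tax: £3366.21 + £5559.00 = £8925.21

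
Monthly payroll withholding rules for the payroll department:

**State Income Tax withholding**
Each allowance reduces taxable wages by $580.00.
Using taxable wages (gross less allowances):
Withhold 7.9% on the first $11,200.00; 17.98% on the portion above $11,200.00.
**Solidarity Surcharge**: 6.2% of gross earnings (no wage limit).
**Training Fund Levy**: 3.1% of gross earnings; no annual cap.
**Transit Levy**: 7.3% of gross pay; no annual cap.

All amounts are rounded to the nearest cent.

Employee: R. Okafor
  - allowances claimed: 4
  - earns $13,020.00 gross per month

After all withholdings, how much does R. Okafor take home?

State Income Tax: taxable = $13,020.00 − 4×$580.00 = $10,700.00
  7.9% × $10,700.00 = $845.30
Solidarity Surcharge: 6.2% × $13,020.00 = $807.24
Training Fund Levy: 3.1% × $13,020.00 = $403.62
Transit Levy: 7.3% × $13,020.00 = $950.46
Total withheld: $845.30 + $807.24 + $403.62 + $950.46 = $3,006.62
Net pay: $13,020.00 − $3,006.62 = $10,013.38

$10,013.38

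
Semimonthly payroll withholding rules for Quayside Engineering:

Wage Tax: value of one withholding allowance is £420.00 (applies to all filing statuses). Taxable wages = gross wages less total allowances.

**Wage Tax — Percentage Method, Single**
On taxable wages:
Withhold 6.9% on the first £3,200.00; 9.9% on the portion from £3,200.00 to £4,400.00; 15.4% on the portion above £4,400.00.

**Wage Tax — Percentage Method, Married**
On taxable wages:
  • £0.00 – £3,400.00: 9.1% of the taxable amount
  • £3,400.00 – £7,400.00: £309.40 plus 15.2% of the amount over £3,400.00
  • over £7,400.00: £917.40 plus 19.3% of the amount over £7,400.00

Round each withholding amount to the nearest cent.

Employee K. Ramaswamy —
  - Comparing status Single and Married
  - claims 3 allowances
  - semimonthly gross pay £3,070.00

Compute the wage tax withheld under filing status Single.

£124.89

Wage Tax (Single): taxable = £3,070.00 − 3×£420.00 = £1,810.00
  6.9% × £1,810.00 = £124.89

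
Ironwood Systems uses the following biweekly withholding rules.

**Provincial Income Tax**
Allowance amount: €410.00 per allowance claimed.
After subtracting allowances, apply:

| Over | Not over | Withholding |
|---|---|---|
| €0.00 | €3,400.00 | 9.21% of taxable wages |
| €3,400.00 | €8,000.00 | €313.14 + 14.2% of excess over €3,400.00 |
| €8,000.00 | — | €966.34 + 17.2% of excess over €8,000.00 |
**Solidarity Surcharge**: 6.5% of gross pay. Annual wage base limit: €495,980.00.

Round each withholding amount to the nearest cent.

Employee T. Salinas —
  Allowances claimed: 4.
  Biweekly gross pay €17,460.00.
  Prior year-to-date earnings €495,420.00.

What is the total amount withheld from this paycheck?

Provincial Income Tax: taxable = €17,460.00 − 4×€410.00 = €15,820.00
  €966.34 + 17.2% × (€15,820.00 − €8,000.00) = €966.34 + 17.2% × €7,820.00 = €2,311.38
Solidarity Surcharge: cap €495,980.00 − YTD €495,420.00 = €560.00 subject; 6.5% × €560.00 = €36.40
Total: €2,311.38 + €36.40 = €2,347.78

€2,347.78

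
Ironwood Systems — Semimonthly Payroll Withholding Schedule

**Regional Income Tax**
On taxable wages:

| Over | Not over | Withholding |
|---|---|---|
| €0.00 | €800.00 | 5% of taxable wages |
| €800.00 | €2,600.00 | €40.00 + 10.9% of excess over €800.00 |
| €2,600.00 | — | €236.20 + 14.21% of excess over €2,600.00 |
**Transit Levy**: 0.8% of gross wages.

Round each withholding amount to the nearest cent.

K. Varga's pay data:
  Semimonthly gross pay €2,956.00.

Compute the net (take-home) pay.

€2,645.56

Regional Income Tax: taxable = €2,956.00
  €236.20 + 14.21% × (€2,956.00 − €2,600.00) = €236.20 + 14.21% × €356.00 = €286.79
Transit Levy: 0.8% × €2,956.00 = €23.65
Total withheld: €286.79 + €23.65 = €310.44
Net pay: €2,956.00 − €310.44 = €2,645.56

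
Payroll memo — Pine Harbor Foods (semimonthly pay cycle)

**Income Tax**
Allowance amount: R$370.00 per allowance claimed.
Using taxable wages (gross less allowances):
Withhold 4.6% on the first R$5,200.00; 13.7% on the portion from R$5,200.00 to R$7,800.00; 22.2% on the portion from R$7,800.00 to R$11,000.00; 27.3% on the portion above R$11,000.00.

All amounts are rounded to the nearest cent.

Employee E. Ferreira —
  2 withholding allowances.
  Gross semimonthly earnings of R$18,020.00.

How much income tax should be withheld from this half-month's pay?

R$3,020.24

Income Tax: taxable = R$18,020.00 − 2×R$370.00 = R$17,280.00
  R$1,305.80 + 27.3% × (R$17,280.00 − R$11,000.00) = R$1,305.80 + 27.3% × R$6,280.00 = R$3,020.24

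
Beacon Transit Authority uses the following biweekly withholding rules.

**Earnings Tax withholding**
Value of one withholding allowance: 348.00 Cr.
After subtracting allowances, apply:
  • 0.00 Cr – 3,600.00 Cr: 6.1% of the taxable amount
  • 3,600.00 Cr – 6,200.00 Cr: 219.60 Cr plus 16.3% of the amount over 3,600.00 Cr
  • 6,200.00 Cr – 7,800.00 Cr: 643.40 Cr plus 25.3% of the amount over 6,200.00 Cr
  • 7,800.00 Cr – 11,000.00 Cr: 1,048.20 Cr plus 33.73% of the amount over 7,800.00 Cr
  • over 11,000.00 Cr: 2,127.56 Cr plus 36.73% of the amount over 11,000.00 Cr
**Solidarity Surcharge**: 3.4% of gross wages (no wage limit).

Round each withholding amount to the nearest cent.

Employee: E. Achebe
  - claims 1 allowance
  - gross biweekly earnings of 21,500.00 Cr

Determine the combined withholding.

Earnings Tax: taxable = 21,500.00 Cr − 1×348.00 Cr = 21,152.00 Cr
  2,127.56 Cr + 36.73% × (21,152.00 Cr − 11,000.00 Cr) = 2,127.56 Cr + 36.73% × 10,152.00 Cr = 5,856.39 Cr
Solidarity Surcharge: 3.4% × 21,500.00 Cr = 731.00 Cr
Total: 5,856.39 Cr + 731.00 Cr = 6,587.39 Cr

6,587.39 Cr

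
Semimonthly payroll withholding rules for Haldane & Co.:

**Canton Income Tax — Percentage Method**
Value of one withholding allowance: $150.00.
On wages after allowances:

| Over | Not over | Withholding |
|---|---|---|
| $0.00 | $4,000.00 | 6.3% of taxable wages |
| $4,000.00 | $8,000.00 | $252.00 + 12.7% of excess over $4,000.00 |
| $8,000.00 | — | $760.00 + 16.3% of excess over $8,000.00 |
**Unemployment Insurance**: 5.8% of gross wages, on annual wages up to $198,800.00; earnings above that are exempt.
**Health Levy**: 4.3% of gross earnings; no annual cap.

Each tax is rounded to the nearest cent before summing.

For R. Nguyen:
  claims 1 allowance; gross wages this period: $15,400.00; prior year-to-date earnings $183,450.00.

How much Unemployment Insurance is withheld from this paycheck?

Unemployment Insurance: cap $198,800.00 − YTD $183,450.00 = $15,350.00 subject; 5.8% × $15,350.00 = $890.30

$890.30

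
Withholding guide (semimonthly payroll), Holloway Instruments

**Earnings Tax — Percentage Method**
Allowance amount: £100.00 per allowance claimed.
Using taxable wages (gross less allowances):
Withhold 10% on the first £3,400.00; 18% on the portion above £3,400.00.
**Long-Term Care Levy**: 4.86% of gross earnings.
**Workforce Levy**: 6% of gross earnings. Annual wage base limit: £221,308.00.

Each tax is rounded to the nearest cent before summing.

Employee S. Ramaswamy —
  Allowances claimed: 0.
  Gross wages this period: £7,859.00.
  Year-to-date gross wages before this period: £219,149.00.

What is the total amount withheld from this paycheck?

£1,654.11

Earnings Tax: taxable = £7,859.00
  £340.00 + 18% × (£7,859.00 − £3,400.00) = £340.00 + 18% × £4,459.00 = £1,142.62
Long-Term Care Levy: 4.86% × £7,859.00 = £381.95
Workforce Levy: cap £221,308.00 − YTD £219,149.00 = £2,159.00 subject; 6% × £2,159.00 = £129.54
Total: £1,142.62 + £381.95 + £129.54 = £1,654.11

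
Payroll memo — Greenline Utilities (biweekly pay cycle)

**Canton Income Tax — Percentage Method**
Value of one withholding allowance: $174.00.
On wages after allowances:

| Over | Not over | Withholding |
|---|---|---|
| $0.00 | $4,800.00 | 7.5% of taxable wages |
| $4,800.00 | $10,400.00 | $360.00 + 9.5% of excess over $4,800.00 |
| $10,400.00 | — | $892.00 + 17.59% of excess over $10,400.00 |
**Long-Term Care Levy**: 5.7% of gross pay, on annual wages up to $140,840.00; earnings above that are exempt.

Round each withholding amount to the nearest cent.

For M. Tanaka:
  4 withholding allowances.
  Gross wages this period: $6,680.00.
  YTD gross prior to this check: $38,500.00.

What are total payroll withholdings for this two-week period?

Canton Income Tax: taxable = $6,680.00 − 4×$174.00 = $5,984.00
  $360.00 + 9.5% × ($5,984.00 − $4,800.00) = $360.00 + 9.5% × $1,184.00 = $472.48
Long-Term Care Levy: 5.7% × $6,680.00 = $380.76
Total: $472.48 + $380.76 = $853.24

$853.24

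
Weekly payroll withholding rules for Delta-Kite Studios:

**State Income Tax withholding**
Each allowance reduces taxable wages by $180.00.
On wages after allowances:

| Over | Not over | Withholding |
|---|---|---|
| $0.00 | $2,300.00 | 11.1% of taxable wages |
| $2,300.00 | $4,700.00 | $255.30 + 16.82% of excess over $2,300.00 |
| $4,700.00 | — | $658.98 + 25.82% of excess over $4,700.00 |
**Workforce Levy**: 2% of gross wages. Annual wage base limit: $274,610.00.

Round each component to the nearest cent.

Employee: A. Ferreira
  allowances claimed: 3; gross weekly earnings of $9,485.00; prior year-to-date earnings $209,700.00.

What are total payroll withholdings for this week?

$1,944.74

State Income Tax: taxable = $9,485.00 − 3×$180.00 = $8,945.00
  $658.98 + 25.82% × ($8,945.00 − $4,700.00) = $658.98 + 25.82% × $4,245.00 = $1,755.04
Workforce Levy: 2% × $9,485.00 = $189.70
Total: $1,755.04 + $189.70 = $1,944.74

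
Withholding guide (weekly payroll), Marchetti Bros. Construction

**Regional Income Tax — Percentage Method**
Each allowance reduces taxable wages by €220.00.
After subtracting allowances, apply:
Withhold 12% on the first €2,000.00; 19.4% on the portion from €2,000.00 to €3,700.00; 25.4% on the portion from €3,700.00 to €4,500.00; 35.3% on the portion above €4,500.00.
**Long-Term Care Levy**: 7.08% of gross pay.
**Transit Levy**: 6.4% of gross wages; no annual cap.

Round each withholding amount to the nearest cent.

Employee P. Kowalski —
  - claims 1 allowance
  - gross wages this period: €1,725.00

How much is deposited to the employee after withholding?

€1,311.87

Regional Income Tax: taxable = €1,725.00 − 1×€220.00 = €1,505.00
  12% × €1,505.00 = €180.60
Long-Term Care Levy: 7.08% × €1,725.00 = €122.13
Transit Levy: 6.4% × €1,725.00 = €110.40
Total withheld: €180.60 + €122.13 + €110.40 = €413.13
Net pay: €1,725.00 − €413.13 = €1,311.87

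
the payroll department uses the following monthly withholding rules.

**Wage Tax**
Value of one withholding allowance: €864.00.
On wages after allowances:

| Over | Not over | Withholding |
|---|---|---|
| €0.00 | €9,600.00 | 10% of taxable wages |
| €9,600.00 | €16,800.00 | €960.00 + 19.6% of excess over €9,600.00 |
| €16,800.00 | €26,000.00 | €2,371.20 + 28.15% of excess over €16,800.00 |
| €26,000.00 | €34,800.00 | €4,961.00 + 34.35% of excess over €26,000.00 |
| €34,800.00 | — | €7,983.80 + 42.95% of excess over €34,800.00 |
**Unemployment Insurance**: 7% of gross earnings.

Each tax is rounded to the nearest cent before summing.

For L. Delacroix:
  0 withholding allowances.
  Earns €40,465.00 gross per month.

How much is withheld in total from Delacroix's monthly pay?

Wage Tax: taxable = €40,465.00
  €7,983.80 + 42.95% × (€40,465.00 − €34,800.00) = €7,983.80 + 42.95% × €5,665.00 = €10,416.92
Unemployment Insurance: 7% × €40,465.00 = €2,832.55
Total: €10,416.92 + €2,832.55 = €13,249.47

€13,249.47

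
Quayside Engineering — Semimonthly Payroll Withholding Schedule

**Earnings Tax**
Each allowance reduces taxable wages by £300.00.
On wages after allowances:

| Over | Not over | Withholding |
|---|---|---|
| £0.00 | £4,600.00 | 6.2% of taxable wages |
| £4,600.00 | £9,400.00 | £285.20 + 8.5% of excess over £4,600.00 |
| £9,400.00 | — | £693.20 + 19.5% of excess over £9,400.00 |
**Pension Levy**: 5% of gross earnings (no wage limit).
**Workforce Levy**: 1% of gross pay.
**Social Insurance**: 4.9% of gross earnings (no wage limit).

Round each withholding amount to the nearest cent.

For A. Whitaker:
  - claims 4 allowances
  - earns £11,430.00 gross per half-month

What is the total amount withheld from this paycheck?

£2,100.92

Earnings Tax: taxable = £11,430.00 − 4×£300.00 = £10,230.00
  £693.20 + 19.5% × (£10,230.00 − £9,400.00) = £693.20 + 19.5% × £830.00 = £855.05
Pension Levy: 5% × £11,430.00 = £571.50
Workforce Levy: 1% × £11,430.00 = £114.30
Social Insurance: 4.9% × £11,430.00 = £560.07
Total: £855.05 + £571.50 + £114.30 + £560.07 = £2,100.92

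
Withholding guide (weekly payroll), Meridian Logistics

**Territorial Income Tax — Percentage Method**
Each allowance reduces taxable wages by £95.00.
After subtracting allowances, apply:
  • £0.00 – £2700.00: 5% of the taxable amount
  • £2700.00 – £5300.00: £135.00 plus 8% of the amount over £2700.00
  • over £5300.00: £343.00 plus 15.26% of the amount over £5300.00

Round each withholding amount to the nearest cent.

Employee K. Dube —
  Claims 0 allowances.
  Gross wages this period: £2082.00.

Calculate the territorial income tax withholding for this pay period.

£104.10

Territorial Income Tax: taxable = £2082.00
  5% × £2082.00 = £104.10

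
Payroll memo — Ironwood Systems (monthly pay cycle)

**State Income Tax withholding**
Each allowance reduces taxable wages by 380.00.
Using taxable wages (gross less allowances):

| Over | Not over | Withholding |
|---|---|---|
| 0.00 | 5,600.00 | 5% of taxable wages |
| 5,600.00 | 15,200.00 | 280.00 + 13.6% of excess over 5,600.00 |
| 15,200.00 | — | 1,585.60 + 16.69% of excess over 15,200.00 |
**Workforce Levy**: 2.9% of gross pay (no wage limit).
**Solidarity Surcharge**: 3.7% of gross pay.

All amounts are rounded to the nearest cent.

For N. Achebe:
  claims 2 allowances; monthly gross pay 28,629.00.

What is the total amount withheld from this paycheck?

5,589.57

State Income Tax: taxable = 28,629.00 − 2×380.00 = 27,869.00
  1,585.60 + 16.69% × (27,869.00 − 15,200.00) = 1,585.60 + 16.69% × 12,669.00 = 3,700.06
Workforce Levy: 2.9% × 28,629.00 = 830.24
Solidarity Surcharge: 3.7% × 28,629.00 = 1,059.27
Total: 3,700.06 + 830.24 + 1,059.27 = 5,589.57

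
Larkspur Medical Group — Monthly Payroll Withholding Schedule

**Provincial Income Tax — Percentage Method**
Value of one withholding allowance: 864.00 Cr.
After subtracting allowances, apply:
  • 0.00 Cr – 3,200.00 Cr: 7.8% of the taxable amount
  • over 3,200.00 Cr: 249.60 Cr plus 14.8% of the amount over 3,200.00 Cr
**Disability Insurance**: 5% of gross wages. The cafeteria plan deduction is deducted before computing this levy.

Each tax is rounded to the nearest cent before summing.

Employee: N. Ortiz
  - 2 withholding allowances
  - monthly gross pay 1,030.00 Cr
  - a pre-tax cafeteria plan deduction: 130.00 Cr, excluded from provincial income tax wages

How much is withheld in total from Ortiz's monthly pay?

45.00 Cr

Provincial Income Tax: taxable = 1,030.00 Cr − 130.00 Cr − 2×864.00 Cr = -828.00 Cr
  Taxable ≤ 0 → 0.00 Cr
Disability Insurance: 5% × 900.00 Cr = 45.00 Cr
Total: 0.00 Cr + 45.00 Cr = 45.00 Cr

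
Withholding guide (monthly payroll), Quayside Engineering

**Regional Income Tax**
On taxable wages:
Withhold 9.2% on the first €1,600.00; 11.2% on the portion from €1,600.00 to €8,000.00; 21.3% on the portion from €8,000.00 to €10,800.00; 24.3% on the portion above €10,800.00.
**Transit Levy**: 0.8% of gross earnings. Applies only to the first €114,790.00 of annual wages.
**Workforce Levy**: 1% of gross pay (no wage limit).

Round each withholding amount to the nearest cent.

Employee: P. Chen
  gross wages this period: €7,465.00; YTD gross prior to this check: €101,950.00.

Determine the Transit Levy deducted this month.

€59.72

Transit Levy: 0.8% × €7,465.00 = €59.72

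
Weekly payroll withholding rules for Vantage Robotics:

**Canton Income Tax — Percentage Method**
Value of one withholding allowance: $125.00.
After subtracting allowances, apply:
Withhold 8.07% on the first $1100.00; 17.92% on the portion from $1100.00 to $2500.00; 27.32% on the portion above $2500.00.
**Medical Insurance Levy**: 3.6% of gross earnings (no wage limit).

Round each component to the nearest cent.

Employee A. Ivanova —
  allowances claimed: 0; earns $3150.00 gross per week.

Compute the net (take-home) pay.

$2519.37

Canton Income Tax: taxable = $3150.00
  $339.65 + 27.32% × ($3150.00 − $2500.00) = $339.65 + 27.32% × $650.00 = $517.23
Medical Insurance Levy: 3.6% × $3150.00 = $113.40
Total withheld: $517.23 + $113.40 = $630.63
Net pay: $3150.00 − $630.63 = $2519.37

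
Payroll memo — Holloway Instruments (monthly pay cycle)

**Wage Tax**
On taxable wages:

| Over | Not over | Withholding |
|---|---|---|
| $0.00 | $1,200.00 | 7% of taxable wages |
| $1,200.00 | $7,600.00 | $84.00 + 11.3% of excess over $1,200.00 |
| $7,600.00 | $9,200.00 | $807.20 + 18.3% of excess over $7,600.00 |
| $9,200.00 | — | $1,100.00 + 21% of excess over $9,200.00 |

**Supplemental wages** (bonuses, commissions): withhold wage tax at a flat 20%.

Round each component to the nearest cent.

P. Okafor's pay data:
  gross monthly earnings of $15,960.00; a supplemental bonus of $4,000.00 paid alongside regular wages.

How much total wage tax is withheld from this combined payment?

Wage Tax: taxable = $15,960.00
  $1,100.00 + 21% × ($15,960.00 − $9,200.00) = $1,100.00 + 21% × $6,760.00 = $2,519.60
Supplemental (20% flat on bonus): 20% × $4,000.00 = $800.00
Total wage tax: $2,519.60 + $800.00 = $3,319.60

$3,319.60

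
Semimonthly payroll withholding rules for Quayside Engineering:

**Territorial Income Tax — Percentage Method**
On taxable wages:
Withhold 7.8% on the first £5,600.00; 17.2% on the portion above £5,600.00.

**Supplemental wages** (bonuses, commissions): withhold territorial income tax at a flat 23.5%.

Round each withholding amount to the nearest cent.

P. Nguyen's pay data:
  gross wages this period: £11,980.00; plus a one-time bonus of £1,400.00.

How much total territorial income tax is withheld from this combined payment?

Territorial Income Tax: taxable = £11,980.00
  £436.80 + 17.2% × (£11,980.00 − £5,600.00) = £436.80 + 17.2% × £6,380.00 = £1,534.16
Supplemental (23.5% flat on bonus): 23.5% × £1,400.00 = £329.00
Total territorial income tax: £1,534.16 + £329.00 = £1,863.16

£1,863.16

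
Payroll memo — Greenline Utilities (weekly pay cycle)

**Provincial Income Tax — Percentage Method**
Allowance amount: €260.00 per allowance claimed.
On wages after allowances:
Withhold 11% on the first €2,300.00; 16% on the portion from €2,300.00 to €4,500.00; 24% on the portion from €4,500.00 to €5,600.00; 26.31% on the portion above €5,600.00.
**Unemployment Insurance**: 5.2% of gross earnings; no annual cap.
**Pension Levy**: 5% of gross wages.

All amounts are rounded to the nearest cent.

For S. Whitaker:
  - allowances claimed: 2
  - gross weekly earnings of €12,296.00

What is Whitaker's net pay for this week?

€8,547.90

Provincial Income Tax: taxable = €12,296.00 − 2×€260.00 = €11,776.00
  €869.00 + 26.31% × (€11,776.00 − €5,600.00) = €869.00 + 26.31% × €6,176.00 = €2,493.91
Unemployment Insurance: 5.2% × €12,296.00 = €639.39
Pension Levy: 5% × €12,296.00 = €614.80
Total withheld: €2,493.91 + €639.39 + €614.80 = €3,748.10
Net pay: €12,296.00 − €3,748.10 = €8,547.90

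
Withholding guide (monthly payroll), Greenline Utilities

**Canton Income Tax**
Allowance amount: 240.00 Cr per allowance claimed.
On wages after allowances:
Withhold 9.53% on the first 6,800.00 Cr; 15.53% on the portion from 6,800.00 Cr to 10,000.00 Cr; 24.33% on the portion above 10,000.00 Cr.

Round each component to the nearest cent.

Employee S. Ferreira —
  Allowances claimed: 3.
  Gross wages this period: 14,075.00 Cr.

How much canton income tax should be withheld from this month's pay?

1,961.27 Cr

Canton Income Tax: taxable = 14,075.00 Cr − 3×240.00 Cr = 13,355.00 Cr
  1,145.00 Cr + 24.33% × (13,355.00 Cr − 10,000.00 Cr) = 1,145.00 Cr + 24.33% × 3,355.00 Cr = 1,961.27 Cr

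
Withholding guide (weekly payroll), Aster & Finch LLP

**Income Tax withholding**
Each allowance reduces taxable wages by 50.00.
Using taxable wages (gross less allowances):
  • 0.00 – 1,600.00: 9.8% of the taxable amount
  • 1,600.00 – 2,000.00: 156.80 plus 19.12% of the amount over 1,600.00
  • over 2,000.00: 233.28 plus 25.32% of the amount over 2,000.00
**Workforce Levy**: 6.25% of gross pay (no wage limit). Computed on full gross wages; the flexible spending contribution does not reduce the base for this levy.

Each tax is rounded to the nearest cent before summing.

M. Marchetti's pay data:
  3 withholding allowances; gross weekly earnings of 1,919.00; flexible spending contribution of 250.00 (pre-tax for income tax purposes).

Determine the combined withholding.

Income Tax: taxable = 1,919.00 − 250.00 − 3×50.00 = 1,519.00
  9.8% × 1,519.00 = 148.86
Workforce Levy: 6.25% × 1,919.00 = 119.94
Total: 148.86 + 119.94 = 268.80

268.80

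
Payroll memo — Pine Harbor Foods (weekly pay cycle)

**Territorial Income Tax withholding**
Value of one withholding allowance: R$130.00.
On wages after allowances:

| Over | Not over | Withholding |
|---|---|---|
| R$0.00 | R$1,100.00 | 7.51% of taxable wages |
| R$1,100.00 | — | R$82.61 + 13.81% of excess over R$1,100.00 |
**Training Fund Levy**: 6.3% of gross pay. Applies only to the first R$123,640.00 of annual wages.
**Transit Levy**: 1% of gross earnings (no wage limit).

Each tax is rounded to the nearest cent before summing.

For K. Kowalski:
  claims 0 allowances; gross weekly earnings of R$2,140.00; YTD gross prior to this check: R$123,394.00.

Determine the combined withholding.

R$263.13

Territorial Income Tax: taxable = R$2,140.00
  R$82.61 + 13.81% × (R$2,140.00 − R$1,100.00) = R$82.61 + 13.81% × R$1,040.00 = R$226.23
Training Fund Levy: cap R$123,640.00 − YTD R$123,394.00 = R$246.00 subject; 6.3% × R$246.00 = R$15.50
Transit Levy: 1% × R$2,140.00 = R$21.40
Total: R$226.23 + R$15.50 + R$21.40 = R$263.13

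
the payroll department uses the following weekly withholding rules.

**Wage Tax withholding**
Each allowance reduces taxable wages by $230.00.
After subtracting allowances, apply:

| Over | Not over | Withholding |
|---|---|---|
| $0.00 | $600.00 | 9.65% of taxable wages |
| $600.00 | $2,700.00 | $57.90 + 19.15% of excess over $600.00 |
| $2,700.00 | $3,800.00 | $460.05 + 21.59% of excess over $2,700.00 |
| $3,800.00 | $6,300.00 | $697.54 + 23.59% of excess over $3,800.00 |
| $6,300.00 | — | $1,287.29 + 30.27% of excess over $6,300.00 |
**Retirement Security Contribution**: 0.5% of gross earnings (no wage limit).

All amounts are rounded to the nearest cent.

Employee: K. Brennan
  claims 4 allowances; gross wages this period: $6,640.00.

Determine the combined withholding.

Wage Tax: taxable = $6,640.00 − 4×$230.00 = $5,720.00
  $697.54 + 23.59% × ($5,720.00 − $3,800.00) = $697.54 + 23.59% × $1,920.00 = $1,150.47
Retirement Security Contribution: 0.5% × $6,640.00 = $33.20
Total: $1,150.47 + $33.20 = $1,183.67

$1,183.67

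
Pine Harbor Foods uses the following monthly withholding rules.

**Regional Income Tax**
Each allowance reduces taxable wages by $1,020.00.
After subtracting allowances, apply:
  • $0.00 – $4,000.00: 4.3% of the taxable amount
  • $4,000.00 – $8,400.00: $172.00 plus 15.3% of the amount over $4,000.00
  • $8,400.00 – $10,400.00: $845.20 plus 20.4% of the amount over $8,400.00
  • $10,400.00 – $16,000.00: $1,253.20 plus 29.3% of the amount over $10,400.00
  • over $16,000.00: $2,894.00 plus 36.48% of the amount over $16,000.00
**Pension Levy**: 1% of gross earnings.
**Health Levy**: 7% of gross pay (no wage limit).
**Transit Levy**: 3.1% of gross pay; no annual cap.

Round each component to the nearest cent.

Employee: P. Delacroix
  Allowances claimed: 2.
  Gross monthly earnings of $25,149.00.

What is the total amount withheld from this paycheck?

$8,278.90

Regional Income Tax: taxable = $25,149.00 − 2×$1,020.00 = $23,109.00
  $2,894.00 + 36.48% × ($23,109.00 − $16,000.00) = $2,894.00 + 36.48% × $7,109.00 = $5,487.36
Pension Levy: 1% × $25,149.00 = $251.49
Health Levy: 7% × $25,149.00 = $1,760.43
Transit Levy: 3.1% × $25,149.00 = $779.62
Total: $5,487.36 + $251.49 + $1,760.43 + $779.62 = $8,278.90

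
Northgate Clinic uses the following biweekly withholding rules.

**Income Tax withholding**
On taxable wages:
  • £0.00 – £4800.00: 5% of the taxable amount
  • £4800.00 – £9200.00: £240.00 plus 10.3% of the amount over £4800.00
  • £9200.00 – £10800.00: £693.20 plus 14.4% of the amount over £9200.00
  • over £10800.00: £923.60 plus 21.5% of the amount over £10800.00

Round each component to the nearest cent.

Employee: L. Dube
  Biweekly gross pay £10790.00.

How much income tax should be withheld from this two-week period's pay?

£922.16

Income Tax: taxable = £10790.00
  £693.20 + 14.4% × (£10790.00 − £9200.00) = £693.20 + 14.4% × £1590.00 = £922.16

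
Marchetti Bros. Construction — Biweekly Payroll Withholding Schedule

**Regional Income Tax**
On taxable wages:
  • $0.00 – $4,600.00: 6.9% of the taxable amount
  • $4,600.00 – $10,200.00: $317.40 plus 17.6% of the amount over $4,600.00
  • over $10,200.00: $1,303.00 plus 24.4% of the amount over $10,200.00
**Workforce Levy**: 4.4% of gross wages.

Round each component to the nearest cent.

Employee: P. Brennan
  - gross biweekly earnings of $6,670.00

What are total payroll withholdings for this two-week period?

$975.20

Regional Income Tax: taxable = $6,670.00
  $317.40 + 17.6% × ($6,670.00 − $4,600.00) = $317.40 + 17.6% × $2,070.00 = $681.72
Workforce Levy: 4.4% × $6,670.00 = $293.48
Total: $681.72 + $293.48 = $975.20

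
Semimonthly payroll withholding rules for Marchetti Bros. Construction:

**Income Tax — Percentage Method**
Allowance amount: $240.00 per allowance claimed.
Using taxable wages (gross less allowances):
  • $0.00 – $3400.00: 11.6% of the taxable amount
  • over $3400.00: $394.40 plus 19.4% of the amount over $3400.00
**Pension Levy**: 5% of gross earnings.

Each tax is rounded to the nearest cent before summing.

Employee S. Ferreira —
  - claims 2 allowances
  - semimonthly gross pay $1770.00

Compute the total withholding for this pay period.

$238.14

Income Tax: taxable = $1770.00 − 2×$240.00 = $1290.00
  11.6% × $1290.00 = $149.64
Pension Levy: 5% × $1770.00 = $88.50
Total: $149.64 + $88.50 = $238.14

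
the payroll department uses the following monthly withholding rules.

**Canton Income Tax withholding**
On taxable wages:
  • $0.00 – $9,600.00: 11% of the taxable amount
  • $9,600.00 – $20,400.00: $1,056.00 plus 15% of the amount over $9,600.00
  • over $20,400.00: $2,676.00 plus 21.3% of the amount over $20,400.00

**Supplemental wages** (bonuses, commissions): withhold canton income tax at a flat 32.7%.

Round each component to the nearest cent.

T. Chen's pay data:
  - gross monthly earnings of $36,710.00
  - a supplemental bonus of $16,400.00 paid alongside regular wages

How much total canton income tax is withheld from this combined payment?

$11,512.83

Canton Income Tax: taxable = $36,710.00
  $2,676.00 + 21.3% × ($36,710.00 − $20,400.00) = $2,676.00 + 21.3% × $16,310.00 = $6,150.03
Supplemental (32.7% flat on bonus): 32.7% × $16,400.00 = $5,362.80
Total canton income tax: $6,150.03 + $5,362.80 = $11,512.83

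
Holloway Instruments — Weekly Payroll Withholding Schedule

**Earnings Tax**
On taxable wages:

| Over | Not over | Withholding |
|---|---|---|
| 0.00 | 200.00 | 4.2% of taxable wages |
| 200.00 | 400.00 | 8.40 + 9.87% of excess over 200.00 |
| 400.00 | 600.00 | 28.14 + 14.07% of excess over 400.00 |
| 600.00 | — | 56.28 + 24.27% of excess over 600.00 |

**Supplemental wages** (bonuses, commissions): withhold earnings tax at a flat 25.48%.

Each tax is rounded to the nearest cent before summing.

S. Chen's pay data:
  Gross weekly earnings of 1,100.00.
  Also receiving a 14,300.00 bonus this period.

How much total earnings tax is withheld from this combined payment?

3,821.27

Earnings Tax: taxable = 1,100.00
  56.28 + 24.27% × (1,100.00 − 600.00) = 56.28 + 24.27% × 500.00 = 177.63
Supplemental (25.48% flat on bonus): 25.48% × 14,300.00 = 3,643.64
Total earnings tax: 177.63 + 3,643.64 = 3,821.27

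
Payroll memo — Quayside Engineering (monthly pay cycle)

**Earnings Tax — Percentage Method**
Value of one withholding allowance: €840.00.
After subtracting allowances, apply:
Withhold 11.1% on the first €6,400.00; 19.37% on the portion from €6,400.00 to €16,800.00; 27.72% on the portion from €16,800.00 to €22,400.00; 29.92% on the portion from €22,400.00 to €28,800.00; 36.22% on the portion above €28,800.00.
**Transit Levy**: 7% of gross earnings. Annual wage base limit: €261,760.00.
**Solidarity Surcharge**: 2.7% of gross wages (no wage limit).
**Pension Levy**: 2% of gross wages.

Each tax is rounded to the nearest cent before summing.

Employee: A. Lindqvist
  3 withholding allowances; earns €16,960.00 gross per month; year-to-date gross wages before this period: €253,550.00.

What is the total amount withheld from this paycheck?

Earnings Tax: taxable = €16,960.00 − 3×€840.00 = €14,440.00
  €710.40 + 19.37% × (€14,440.00 − €6,400.00) = €710.40 + 19.37% × €8,040.00 = €2,267.75
Transit Levy: cap €261,760.00 − YTD €253,550.00 = €8,210.00 subject; 7% × €8,210.00 = €574.70
Solidarity Surcharge: 2.7% × €16,960.00 = €457.92
Pension Levy: 2% × €16,960.00 = €339.20
Total: €2,267.75 + €574.70 + €457.92 + €339.20 = €3,639.57

€3,639.57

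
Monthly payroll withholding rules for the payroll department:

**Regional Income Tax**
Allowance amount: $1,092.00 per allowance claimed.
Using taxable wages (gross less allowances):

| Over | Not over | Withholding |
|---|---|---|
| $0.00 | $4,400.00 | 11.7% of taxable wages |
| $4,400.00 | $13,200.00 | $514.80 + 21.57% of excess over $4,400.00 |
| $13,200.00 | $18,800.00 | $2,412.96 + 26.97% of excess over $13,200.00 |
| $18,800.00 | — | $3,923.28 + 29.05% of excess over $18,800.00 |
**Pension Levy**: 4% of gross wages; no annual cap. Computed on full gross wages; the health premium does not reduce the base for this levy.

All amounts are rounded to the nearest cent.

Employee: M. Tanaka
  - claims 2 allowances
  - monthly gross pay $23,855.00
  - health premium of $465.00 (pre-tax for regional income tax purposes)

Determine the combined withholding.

Regional Income Tax: taxable = $23,855.00 − $465.00 − 2×$1,092.00 = $21,206.00
  $3,923.28 + 29.05% × ($21,206.00 − $18,800.00) = $3,923.28 + 29.05% × $2,406.00 = $4,622.22
Pension Levy: 4% × $23,855.00 = $954.20
Total: $4,622.22 + $954.20 = $5,576.42

$5,576.42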